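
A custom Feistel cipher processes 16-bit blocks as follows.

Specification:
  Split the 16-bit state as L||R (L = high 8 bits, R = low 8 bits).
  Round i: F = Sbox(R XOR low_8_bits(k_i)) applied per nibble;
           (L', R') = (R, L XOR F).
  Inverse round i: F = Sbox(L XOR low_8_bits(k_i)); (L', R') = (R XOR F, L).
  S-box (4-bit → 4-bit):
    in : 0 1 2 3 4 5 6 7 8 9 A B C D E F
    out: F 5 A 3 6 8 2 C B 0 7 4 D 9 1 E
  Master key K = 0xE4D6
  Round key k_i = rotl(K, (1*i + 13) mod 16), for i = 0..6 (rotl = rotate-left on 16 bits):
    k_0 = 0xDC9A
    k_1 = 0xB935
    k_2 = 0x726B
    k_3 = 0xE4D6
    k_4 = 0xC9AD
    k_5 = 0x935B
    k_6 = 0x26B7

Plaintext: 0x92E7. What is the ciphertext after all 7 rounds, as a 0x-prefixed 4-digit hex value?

0xFFF0

s_0 = plaintext = 0x92E7
s_1 = Round(s_0, k_0) = 0xE75B
s_2 = Round(s_1, k_1) = 0x5BC6
s_3 = Round(s_2, k_2) = 0xC622
s_4 = Round(s_3, k_3) = 0x2220
s_5 = Round(s_4, k_4) = 0x209B
s_6 = Round(s_5, k_5) = 0x9BFF
s_7 = Round(s_6, k_6) = 0xFFF0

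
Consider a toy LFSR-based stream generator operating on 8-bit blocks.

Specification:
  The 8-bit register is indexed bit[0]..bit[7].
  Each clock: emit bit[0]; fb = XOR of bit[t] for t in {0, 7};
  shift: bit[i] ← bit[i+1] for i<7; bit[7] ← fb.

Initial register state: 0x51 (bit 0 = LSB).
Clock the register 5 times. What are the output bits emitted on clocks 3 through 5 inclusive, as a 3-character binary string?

001

reg_0 = 0x51
clock 1: out=1, reg = 0xA8
clock 2: out=0, reg = 0xD4
clock 3: out=0, reg = 0xEA
clock 4: out=0, reg = 0xF5
clock 5: out=1, reg = 0x7A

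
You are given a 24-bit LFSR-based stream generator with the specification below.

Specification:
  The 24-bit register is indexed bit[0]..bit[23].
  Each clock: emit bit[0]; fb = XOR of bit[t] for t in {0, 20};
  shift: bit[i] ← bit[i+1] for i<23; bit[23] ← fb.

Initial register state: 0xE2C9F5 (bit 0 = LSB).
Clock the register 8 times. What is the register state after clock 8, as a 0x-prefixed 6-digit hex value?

0x4BE2C9

reg_0 = 0xE2C9F5
clock 1: out=1, reg = 0xF164FA
clock 2: out=0, reg = 0xF8B27D
clock 3: out=1, reg = 0x7C593E
clock 4: out=0, reg = 0xBE2C9F
clock 5: out=1, reg = 0x5F164F
clock 6: out=1, reg = 0x2F8B27
clock 7: out=1, reg = 0x97C593
clock 8: out=1, reg = 0x4BE2C9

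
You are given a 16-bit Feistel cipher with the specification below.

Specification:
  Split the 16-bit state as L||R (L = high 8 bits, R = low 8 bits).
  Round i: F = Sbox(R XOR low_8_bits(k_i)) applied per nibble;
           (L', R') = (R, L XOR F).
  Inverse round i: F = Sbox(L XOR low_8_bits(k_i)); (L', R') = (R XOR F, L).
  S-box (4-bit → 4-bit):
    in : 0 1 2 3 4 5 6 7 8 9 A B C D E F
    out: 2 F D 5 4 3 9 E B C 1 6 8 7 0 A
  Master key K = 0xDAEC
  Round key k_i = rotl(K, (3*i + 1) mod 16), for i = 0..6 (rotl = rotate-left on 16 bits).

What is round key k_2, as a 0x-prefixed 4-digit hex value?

K = 0xDAEC
k_0 = rotl(K, (3*0+1) mod 16) = rotl(K, 1) = 0xB5D9
k_1 = rotl(K, (3*1+1) mod 16) = rotl(K, 4) = 0xAECD
k_2 = rotl(K, (3*2+1) mod 16) = rotl(K, 7) = 0x766D

0x766D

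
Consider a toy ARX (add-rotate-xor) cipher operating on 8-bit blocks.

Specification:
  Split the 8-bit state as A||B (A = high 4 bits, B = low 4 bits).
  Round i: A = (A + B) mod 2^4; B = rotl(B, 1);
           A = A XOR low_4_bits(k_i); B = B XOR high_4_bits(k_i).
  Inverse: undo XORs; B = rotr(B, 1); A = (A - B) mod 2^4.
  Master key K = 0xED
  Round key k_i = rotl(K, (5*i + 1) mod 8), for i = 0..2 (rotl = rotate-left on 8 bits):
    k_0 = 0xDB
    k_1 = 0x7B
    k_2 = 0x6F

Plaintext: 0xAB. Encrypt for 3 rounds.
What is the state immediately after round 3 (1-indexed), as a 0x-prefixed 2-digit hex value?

s_0 = plaintext = 0xAB
s_1 = Round(s_0, k_0) = 0xEA
s_2 = Round(s_1, k_1) = 0x32
s_3 = Round(s_2, k_2) = 0xA2

0xA2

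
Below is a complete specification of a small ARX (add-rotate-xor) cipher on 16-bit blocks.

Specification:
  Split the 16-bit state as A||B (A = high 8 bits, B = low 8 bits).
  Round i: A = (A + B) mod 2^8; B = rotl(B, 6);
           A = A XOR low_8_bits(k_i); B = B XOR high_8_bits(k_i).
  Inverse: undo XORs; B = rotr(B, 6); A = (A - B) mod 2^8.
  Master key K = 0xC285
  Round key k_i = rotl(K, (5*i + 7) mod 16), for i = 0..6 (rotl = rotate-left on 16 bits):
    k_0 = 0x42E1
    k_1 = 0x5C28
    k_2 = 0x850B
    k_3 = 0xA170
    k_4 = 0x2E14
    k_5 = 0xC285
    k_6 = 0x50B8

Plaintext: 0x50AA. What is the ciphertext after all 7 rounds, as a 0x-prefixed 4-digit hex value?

s_0 = plaintext = 0x50AA
s_1 = Round(s_0, k_0) = 0x1BE8
s_2 = Round(s_1, k_1) = 0x2B66
s_3 = Round(s_2, k_2) = 0x9A1C
s_4 = Round(s_3, k_3) = 0xC6A6
s_5 = Round(s_4, k_4) = 0x7887
s_6 = Round(s_5, k_5) = 0x7A23
s_7 = Round(s_6, k_6) = 0x2598

0x2598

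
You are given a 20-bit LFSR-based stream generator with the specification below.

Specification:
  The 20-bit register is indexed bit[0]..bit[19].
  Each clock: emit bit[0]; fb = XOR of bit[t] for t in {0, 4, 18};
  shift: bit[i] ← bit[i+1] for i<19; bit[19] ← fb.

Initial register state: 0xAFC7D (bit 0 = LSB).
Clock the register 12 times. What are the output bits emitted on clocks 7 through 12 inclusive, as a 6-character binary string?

100011

reg_0 = 0xAFC7D
clock 1: out=1, reg = 0x57E3E
clock 2: out=0, reg = 0x2BF1F
clock 3: out=1, reg = 0x15F8F
clock 4: out=1, reg = 0x8AFC7
clock 5: out=1, reg = 0xC57E3
clock 6: out=1, reg = 0x62BF1
clock 7: out=1, reg = 0xB15F8
clock 8: out=0, reg = 0xD8AFC
clock 9: out=0, reg = 0x6C57E
clock 10: out=0, reg = 0x362BF
clock 11: out=1, reg = 0x1B15F
clock 12: out=1, reg = 0x0D8AF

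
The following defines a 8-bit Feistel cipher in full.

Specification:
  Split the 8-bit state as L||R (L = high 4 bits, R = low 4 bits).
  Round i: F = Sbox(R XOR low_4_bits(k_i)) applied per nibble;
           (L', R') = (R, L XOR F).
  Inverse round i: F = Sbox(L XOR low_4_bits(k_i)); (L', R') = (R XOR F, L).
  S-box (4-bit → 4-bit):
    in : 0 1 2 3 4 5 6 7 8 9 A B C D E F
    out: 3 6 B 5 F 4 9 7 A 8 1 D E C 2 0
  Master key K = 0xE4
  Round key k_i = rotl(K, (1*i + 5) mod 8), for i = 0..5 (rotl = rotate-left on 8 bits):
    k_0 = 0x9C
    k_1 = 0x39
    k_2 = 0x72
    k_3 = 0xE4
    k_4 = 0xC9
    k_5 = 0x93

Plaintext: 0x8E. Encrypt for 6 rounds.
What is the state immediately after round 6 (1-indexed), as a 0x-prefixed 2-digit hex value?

s_0 = plaintext = 0x8E
s_1 = Round(s_0, k_0) = 0xE3
s_2 = Round(s_1, k_1) = 0x3F
s_3 = Round(s_2, k_2) = 0xFF
s_4 = Round(s_3, k_3) = 0xF2
s_5 = Round(s_4, k_4) = 0x22
s_6 = Round(s_5, k_5) = 0x24

0x24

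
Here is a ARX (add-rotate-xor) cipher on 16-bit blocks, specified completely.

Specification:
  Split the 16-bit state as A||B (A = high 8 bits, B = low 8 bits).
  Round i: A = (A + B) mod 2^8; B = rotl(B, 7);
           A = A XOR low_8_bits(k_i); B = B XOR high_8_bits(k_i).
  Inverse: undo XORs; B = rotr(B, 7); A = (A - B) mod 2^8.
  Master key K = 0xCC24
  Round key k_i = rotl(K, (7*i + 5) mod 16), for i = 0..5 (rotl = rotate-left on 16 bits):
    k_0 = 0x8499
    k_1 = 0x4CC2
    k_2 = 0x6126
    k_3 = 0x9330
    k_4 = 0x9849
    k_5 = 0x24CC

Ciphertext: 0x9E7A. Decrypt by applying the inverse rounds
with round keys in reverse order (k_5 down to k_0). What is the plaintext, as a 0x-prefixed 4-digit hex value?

0x238E

s_0 = ciphertext = 0x9E7A
s_1 = InvRound(s_0, k_5) = 0x96BC
s_2 = InvRound(s_1, k_4) = 0x9748
s_3 = InvRound(s_2, k_3) = 0xF0B7
s_4 = InvRound(s_3, k_2) = 0x29AD
s_5 = InvRound(s_4, k_1) = 0x28C3
s_6 = InvRound(s_5, k_0) = 0x238E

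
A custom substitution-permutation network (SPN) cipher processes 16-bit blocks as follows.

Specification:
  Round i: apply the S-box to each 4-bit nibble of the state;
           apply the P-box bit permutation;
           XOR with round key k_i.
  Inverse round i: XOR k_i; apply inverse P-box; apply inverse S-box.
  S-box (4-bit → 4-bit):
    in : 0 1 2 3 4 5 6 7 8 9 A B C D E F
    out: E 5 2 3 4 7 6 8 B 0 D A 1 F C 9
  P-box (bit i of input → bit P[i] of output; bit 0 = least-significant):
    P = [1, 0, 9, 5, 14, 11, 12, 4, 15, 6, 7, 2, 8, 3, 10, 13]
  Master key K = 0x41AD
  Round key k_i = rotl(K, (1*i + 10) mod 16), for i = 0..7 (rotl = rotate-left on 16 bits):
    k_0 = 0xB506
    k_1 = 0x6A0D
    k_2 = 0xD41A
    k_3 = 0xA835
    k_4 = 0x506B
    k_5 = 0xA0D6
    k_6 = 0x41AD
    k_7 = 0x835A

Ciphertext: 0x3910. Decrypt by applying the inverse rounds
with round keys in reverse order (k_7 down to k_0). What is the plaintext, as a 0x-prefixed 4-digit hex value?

0xA356

s_0 = ciphertext = 0x3910
s_1 = InvRound(s_0, k_7) = 0xB361
s_2 = InvRound(s_1, k_6) = 0xBD14
s_3 = InvRound(s_2, k_5) = 0x166C
s_4 = InvRound(s_3, k_4) = 0x47C5
s_5 = InvRound(s_4, k_3) = 0xA58E
s_6 = InvRound(s_5, k_2) = 0xFEA9
s_7 = InvRound(s_6, k_1) = 0x4A47
s_8 = InvRound(s_7, k_0) = 0xA356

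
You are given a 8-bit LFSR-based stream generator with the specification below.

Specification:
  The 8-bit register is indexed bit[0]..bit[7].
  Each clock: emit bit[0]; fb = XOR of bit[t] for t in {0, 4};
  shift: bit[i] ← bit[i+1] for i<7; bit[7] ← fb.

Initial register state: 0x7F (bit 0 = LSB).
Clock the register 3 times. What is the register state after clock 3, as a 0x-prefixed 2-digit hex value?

reg_0 = 0x7F
clock 1: out=1, reg = 0x3F
clock 2: out=1, reg = 0x1F
clock 3: out=1, reg = 0x0F

0x0F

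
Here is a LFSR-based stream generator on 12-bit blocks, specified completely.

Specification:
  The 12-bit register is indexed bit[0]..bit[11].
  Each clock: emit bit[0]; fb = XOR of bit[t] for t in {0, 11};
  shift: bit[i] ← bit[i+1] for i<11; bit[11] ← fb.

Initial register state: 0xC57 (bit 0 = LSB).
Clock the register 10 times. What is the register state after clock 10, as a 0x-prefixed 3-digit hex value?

0x0CB

reg_0 = 0xC57
clock 1: out=1, reg = 0x62B
clock 2: out=1, reg = 0xB15
clock 3: out=1, reg = 0x58A
clock 4: out=0, reg = 0x2C5
clock 5: out=1, reg = 0x962
clock 6: out=0, reg = 0xCB1
clock 7: out=1, reg = 0x658
clock 8: out=0, reg = 0x32C
clock 9: out=0, reg = 0x196
clock 10: out=0, reg = 0x0CB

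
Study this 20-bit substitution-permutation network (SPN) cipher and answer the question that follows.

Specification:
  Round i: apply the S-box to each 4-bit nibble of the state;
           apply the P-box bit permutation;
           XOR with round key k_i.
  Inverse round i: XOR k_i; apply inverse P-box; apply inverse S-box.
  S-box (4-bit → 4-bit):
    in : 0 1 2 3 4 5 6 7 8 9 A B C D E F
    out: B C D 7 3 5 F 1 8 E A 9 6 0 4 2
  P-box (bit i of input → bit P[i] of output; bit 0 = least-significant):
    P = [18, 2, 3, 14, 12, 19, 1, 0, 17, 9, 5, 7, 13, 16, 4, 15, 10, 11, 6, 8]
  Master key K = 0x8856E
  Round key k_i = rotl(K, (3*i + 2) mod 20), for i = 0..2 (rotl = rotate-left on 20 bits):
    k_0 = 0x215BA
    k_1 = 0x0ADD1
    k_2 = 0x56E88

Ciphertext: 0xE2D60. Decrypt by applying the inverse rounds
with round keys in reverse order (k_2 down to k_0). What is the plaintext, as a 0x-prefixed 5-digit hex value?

0x9B8C8

s_0 = ciphertext = 0xE2D60
s_1 = InvRound(s_0, k_2) = 0x1F6F1
s_2 = InvRound(s_1, k_1) = 0xAFC78
s_3 = InvRound(s_2, k_0) = 0x9B8C8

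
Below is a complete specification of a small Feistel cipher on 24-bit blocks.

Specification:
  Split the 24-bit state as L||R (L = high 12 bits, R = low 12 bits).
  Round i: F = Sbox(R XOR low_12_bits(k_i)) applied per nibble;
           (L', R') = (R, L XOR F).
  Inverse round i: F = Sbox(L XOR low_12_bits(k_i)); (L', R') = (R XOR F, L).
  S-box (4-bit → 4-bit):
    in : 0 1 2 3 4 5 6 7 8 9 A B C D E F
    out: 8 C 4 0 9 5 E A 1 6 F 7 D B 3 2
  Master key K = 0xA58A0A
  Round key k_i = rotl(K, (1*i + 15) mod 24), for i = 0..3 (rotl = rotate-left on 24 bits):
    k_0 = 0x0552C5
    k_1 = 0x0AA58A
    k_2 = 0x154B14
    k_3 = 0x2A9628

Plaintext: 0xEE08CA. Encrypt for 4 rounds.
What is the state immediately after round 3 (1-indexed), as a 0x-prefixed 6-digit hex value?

s_0 = plaintext = 0xEE08CA
s_1 = Round(s_0, k_0) = 0x8CA162
s_2 = Round(s_1, k_1) = 0x1621FB
s_3 = Round(s_2, k_2) = 0x1FBE50
s_4 = Round(s_3, k_3) = 0xE5005A

0x1FBE50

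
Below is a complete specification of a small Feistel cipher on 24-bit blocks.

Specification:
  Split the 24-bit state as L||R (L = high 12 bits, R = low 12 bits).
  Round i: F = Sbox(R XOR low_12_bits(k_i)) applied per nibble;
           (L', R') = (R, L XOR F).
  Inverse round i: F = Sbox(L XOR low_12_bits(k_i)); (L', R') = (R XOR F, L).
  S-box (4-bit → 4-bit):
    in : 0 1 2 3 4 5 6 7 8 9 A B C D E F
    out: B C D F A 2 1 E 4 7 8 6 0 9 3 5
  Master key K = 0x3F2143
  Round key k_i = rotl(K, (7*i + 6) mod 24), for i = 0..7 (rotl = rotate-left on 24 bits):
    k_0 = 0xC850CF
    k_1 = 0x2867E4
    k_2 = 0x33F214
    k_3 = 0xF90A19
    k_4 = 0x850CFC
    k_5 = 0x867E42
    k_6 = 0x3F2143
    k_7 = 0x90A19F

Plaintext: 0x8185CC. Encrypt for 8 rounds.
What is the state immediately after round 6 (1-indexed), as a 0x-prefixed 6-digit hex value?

s_0 = plaintext = 0x8185CC
s_1 = Round(s_0, k_0) = 0x5CCAA7
s_2 = Round(s_1, k_1) = 0xAA7C63
s_3 = Round(s_2, k_2) = 0xC63949
s_4 = Round(s_3, k_3) = 0x949348
s_5 = Round(s_4, k_4) = 0x348C23
s_6 = Round(s_5, k_5) = 0xC23E54
s_7 = Round(s_6, k_6) = 0xE549ED
s_8 = Round(s_7, k_7) = 0x9EDAB9

0xC23E54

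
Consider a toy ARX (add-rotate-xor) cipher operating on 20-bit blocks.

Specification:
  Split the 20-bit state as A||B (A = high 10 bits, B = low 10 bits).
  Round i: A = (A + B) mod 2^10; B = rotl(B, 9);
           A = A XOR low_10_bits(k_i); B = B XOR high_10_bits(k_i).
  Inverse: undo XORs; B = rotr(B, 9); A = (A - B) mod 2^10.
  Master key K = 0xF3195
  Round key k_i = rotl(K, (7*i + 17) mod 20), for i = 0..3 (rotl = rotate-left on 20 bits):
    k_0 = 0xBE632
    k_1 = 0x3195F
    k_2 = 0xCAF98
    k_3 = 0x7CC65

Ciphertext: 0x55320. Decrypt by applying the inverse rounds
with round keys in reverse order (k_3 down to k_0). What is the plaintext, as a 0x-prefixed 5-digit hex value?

s_0 = ciphertext = 0x55320
s_1 = InvRound(s_0, k_3) = 0xE29A7
s_2 = InvRound(s_1, k_2) = 0xBE519
s_3 = InvRound(s_2, k_1) = 0xFA3BE
s_4 = InvRound(s_3, k_0) = 0xD328E

0xD328E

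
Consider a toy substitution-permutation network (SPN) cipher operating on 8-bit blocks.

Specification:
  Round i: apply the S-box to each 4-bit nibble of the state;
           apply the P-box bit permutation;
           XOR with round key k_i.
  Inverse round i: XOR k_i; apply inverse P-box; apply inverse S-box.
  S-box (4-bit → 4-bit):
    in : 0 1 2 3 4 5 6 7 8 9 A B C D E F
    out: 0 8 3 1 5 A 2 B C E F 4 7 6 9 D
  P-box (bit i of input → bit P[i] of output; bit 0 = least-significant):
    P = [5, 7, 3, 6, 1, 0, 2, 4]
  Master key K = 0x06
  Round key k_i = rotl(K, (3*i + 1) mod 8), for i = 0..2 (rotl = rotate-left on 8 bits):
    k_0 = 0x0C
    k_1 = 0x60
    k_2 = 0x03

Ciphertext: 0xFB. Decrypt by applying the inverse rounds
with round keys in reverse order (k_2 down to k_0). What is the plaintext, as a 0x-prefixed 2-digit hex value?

0x27

s_0 = ciphertext = 0xFB
s_1 = InvRound(s_0, k_2) = 0x1A
s_2 = InvRound(s_1, k_1) = 0xEF
s_3 = InvRound(s_2, k_0) = 0x27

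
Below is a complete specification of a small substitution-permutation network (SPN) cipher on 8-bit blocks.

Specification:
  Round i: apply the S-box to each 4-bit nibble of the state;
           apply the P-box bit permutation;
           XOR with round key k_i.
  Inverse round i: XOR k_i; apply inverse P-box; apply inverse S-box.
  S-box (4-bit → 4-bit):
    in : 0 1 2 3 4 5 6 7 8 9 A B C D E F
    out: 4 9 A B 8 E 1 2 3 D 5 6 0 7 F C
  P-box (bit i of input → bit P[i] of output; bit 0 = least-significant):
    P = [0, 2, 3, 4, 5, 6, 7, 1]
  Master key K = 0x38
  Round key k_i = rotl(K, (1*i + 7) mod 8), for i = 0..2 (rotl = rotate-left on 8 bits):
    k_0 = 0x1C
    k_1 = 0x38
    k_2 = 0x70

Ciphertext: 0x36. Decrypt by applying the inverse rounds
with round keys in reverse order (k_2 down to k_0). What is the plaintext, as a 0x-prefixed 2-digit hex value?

s_0 = ciphertext = 0x36
s_1 = InvRound(s_0, k_2) = 0x27
s_2 = InvRound(s_1, k_1) = 0x4E
s_3 = InvRound(s_2, k_0) = 0x24

0x24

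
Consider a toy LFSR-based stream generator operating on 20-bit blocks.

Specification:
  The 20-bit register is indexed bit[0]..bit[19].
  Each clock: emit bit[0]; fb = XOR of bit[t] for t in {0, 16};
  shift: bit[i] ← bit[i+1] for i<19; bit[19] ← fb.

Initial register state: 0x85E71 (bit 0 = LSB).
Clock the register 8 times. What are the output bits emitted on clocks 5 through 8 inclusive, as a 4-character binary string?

reg_0 = 0x85E71
clock 1: out=1, reg = 0xC2F38
clock 2: out=0, reg = 0x6179C
clock 3: out=0, reg = 0x30BCE
clock 4: out=0, reg = 0x985E7
clock 5: out=1, reg = 0x4C2F3
clock 6: out=1, reg = 0xA6179
clock 7: out=1, reg = 0xD30BC
clock 8: out=0, reg = 0xE985E

1110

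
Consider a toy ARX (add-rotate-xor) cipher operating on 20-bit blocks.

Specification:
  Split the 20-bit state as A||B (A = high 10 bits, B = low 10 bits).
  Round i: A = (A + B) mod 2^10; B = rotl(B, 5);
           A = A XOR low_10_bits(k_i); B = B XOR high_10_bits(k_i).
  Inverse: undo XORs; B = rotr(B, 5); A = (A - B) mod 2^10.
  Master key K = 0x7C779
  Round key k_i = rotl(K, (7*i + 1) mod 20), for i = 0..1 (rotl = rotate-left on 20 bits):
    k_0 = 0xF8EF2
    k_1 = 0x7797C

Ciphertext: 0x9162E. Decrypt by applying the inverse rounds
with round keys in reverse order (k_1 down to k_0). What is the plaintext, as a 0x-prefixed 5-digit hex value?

0x1678F

s_0 = ciphertext = 0x9162E
s_1 = InvRound(s_0, k_1) = 0x46A1F
s_2 = InvRound(s_1, k_0) = 0x1678F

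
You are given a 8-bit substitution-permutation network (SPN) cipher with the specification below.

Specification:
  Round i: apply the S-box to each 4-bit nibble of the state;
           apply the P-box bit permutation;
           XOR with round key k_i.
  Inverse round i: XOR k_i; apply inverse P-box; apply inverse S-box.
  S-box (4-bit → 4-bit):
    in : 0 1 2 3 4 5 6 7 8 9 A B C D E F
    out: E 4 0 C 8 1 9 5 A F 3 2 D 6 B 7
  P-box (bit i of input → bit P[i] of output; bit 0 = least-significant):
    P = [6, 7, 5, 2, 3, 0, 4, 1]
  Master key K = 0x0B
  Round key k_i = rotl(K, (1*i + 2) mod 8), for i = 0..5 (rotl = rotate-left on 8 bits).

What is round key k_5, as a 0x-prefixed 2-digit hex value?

0x85

K = 0x0B
k_0 = rotl(K, (1*0+2) mod 8) = rotl(K, 2) = 0x2C
k_1 = rotl(K, (1*1+2) mod 8) = rotl(K, 3) = 0x58
k_2 = rotl(K, (1*2+2) mod 8) = rotl(K, 4) = 0xB0
k_3 = rotl(K, (1*3+2) mod 8) = rotl(K, 5) = 0x61
k_4 = rotl(K, (1*4+2) mod 8) = rotl(K, 6) = 0xC2
k_5 = rotl(K, (1*5+2) mod 8) = rotl(K, 7) = 0x85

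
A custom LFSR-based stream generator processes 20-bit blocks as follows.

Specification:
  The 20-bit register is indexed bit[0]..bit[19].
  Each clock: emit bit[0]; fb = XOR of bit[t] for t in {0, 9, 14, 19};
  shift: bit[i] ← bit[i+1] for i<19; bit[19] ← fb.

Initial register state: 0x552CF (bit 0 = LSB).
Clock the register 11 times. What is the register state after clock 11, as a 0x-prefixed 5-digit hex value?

0x822AA

reg_0 = 0x552CF
clock 1: out=1, reg = 0xAA967
clock 2: out=1, reg = 0x554B3
clock 3: out=1, reg = 0x2AA59
clock 4: out=1, reg = 0x1552C
clock 5: out=0, reg = 0x8AA96
clock 6: out=0, reg = 0x4554B
clock 7: out=1, reg = 0x22AA5
clock 8: out=1, reg = 0x11552
clock 9: out=0, reg = 0x08AA9
clock 10: out=1, reg = 0x04554
clock 11: out=0, reg = 0x822AA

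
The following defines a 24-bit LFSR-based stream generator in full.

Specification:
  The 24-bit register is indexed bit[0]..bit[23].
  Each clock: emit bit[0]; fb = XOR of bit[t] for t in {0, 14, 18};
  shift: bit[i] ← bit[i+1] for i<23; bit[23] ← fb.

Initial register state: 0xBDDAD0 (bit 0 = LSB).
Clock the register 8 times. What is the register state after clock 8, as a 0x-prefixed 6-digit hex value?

reg_0 = 0xBDDAD0
clock 1: out=0, reg = 0x5EED68
clock 2: out=0, reg = 0x2F76B4
clock 3: out=0, reg = 0x17BB5A
clock 4: out=0, reg = 0x8BDDAD
clock 5: out=1, reg = 0x45EED6
clock 6: out=0, reg = 0x22F76B
clock 7: out=1, reg = 0x117BB5
clock 8: out=1, reg = 0x08BDDA

0x08BDDA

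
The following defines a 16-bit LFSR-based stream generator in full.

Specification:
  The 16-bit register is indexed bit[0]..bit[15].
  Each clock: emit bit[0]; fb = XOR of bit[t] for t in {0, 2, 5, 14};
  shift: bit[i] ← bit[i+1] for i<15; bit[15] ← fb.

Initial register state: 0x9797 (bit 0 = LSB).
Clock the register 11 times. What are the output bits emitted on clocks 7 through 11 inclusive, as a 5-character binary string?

01111

reg_0 = 0x9797
clock 1: out=1, reg = 0x4BCB
clock 2: out=1, reg = 0x25E5
clock 3: out=1, reg = 0x92F2
clock 4: out=0, reg = 0xC979
clock 5: out=1, reg = 0xE4BC
clock 6: out=0, reg = 0xF25E
clock 7: out=0, reg = 0x792F
clock 8: out=1, reg = 0x3C97
clock 9: out=1, reg = 0x1E4B
clock 10: out=1, reg = 0x8F25
clock 11: out=1, reg = 0xC792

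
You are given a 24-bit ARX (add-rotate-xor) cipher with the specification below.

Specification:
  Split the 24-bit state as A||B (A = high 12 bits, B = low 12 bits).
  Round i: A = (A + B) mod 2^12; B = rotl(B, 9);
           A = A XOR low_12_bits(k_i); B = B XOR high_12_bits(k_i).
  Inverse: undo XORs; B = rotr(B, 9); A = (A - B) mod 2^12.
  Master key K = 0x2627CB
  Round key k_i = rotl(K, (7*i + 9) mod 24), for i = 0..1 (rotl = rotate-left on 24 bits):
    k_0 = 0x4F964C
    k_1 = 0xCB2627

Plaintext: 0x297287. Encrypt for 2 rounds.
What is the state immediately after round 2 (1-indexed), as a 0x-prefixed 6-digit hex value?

s_0 = plaintext = 0x297287
s_1 = Round(s_0, k_0) = 0x352AA9
s_2 = Round(s_1, k_1) = 0xBDCFE7

0xBDCFE7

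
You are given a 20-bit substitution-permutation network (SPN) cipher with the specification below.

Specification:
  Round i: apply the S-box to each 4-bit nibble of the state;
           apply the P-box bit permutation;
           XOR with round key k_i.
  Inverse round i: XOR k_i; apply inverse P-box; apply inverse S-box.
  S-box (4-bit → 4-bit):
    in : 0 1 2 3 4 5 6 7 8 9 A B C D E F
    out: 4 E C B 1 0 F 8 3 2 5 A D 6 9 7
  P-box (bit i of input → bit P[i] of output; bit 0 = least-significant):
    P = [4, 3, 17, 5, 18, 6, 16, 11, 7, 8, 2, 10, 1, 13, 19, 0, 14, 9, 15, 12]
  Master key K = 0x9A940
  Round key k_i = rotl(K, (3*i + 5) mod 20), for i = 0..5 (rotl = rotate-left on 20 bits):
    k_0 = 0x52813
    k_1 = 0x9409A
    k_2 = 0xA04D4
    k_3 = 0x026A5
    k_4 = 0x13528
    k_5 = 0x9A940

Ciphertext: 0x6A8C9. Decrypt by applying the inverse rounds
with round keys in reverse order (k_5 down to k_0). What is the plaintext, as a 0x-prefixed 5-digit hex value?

0x352B6

s_0 = ciphertext = 0x6A8C9
s_1 = InvRound(s_0, k_5) = 0x528AD
s_2 = InvRound(s_1, k_4) = 0x776E5
s_3 = InvRound(s_2, k_3) = 0xE55F0
s_4 = InvRound(s_3, k_2) = 0xE5D47
s_5 = InvRound(s_4, k_1) = 0x7766F
s_6 = InvRound(s_5, k_0) = 0x352B6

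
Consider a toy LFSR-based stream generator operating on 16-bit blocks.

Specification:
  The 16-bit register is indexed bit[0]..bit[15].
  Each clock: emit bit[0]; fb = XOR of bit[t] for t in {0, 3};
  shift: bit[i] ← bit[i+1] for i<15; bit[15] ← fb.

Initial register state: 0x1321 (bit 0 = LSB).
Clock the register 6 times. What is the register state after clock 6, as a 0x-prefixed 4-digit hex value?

0x144C

reg_0 = 0x1321
clock 1: out=1, reg = 0x8990
clock 2: out=0, reg = 0x44C8
clock 3: out=0, reg = 0xA264
clock 4: out=0, reg = 0x5132
clock 5: out=0, reg = 0x2899
clock 6: out=1, reg = 0x144C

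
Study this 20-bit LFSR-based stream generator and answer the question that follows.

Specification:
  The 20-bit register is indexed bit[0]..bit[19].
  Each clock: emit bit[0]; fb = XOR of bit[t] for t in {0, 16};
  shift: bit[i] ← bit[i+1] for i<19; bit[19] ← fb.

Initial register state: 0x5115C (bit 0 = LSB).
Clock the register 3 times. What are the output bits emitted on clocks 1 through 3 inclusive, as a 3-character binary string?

001

reg_0 = 0x5115C
clock 1: out=0, reg = 0xA88AE
clock 2: out=0, reg = 0x54457
clock 3: out=1, reg = 0x2A22B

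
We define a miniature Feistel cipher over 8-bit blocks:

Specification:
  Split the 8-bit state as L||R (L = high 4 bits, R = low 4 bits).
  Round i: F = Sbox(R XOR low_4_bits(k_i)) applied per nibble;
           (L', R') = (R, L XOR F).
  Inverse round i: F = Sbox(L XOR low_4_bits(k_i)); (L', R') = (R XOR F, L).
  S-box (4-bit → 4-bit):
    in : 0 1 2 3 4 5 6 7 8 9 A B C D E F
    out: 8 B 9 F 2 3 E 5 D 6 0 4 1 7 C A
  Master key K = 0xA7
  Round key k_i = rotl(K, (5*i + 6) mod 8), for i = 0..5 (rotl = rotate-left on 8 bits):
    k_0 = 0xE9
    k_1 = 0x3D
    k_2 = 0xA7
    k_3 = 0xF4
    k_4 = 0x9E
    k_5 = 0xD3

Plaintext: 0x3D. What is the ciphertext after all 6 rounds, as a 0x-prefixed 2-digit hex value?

s_0 = plaintext = 0x3D
s_1 = Round(s_0, k_0) = 0xD1
s_2 = Round(s_1, k_1) = 0x1C
s_3 = Round(s_2, k_2) = 0xC5
s_4 = Round(s_3, k_3) = 0x57
s_5 = Round(s_4, k_4) = 0x73
s_6 = Round(s_5, k_5) = 0x3F

0x3F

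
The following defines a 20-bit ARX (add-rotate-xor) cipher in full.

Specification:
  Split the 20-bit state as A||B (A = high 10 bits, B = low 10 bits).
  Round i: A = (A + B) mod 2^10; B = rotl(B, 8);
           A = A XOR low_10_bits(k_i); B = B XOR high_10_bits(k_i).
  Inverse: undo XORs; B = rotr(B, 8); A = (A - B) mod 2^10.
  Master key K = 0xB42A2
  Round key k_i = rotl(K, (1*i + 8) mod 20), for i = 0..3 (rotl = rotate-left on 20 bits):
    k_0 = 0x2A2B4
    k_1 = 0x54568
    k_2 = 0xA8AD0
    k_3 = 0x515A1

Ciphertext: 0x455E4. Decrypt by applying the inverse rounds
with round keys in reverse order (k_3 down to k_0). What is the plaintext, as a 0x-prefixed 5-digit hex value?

s_0 = ciphertext = 0x455E4
s_1 = InvRound(s_0, k_3) = 0x8C284
s_2 = InvRound(s_1, k_2) = 0x12098
s_3 = InvRound(s_2, k_1) = 0x7EF25
s_4 = InvRound(s_3, k_0) = 0x46237

0x46237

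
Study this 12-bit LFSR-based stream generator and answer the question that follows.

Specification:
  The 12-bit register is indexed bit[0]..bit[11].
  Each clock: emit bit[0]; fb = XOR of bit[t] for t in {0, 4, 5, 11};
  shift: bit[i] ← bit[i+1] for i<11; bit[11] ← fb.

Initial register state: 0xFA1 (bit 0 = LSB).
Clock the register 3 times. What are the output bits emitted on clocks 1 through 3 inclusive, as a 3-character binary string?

reg_0 = 0xFA1
clock 1: out=1, reg = 0xFD0
clock 2: out=0, reg = 0x7E8
clock 3: out=0, reg = 0xBF4

100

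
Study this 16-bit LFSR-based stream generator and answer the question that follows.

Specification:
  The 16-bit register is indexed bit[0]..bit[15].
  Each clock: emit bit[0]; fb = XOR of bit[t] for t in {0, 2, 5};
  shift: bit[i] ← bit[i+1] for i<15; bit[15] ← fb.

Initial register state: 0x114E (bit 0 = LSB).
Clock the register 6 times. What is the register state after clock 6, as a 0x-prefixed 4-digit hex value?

0x5C45

reg_0 = 0x114E
clock 1: out=0, reg = 0x88A7
clock 2: out=1, reg = 0xC453
clock 3: out=1, reg = 0xE229
clock 4: out=1, reg = 0x7114
clock 5: out=0, reg = 0xB88A
clock 6: out=0, reg = 0x5C45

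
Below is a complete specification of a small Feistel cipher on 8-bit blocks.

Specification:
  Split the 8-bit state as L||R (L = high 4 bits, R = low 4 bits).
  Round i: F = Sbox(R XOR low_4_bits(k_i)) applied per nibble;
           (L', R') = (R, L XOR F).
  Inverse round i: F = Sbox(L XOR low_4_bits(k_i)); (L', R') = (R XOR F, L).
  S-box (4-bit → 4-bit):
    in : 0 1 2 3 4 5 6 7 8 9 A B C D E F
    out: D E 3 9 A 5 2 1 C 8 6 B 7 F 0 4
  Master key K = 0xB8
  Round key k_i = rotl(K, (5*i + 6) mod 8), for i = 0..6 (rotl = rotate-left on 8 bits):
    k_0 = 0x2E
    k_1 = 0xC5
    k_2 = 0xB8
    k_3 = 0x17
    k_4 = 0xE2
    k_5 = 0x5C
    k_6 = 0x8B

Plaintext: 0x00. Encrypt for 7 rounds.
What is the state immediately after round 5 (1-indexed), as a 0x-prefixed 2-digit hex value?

s_0 = plaintext = 0x00
s_1 = Round(s_0, k_0) = 0x00
s_2 = Round(s_1, k_1) = 0x05
s_3 = Round(s_2, k_2) = 0x5F
s_4 = Round(s_3, k_3) = 0xF9
s_5 = Round(s_4, k_4) = 0x94
s_6 = Round(s_5, k_5) = 0x45
s_7 = Round(s_6, k_6) = 0x54

0x94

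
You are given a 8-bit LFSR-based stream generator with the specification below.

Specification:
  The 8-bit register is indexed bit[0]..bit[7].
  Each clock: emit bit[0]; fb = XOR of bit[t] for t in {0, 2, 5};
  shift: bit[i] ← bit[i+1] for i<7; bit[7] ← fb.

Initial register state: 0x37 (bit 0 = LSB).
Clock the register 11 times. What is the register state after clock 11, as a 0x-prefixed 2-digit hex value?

reg_0 = 0x37
clock 1: out=1, reg = 0x9B
clock 2: out=1, reg = 0xCD
clock 3: out=1, reg = 0x66
clock 4: out=0, reg = 0x33
clock 5: out=1, reg = 0x19
clock 6: out=1, reg = 0x8C
clock 7: out=0, reg = 0xC6
clock 8: out=0, reg = 0xE3
clock 9: out=1, reg = 0x71
clock 10: out=1, reg = 0x38
clock 11: out=0, reg = 0x9C

0x9C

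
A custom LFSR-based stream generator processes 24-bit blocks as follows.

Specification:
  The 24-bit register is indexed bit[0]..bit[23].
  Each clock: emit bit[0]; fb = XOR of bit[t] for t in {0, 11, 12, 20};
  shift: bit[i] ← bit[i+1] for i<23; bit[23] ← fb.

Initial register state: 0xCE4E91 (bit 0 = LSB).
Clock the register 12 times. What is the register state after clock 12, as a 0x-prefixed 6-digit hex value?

0x0B0CE4

reg_0 = 0xCE4E91
clock 1: out=1, reg = 0x672748
clock 2: out=0, reg = 0x3393A4
clock 3: out=0, reg = 0x19C9D2
clock 4: out=0, reg = 0x0CE4E9
clock 5: out=1, reg = 0x867274
clock 6: out=0, reg = 0xC3393A
clock 7: out=0, reg = 0x619C9D
clock 8: out=1, reg = 0xB0CE4E
clock 9: out=0, reg = 0x586727
clock 10: out=1, reg = 0x2C3393
clock 11: out=1, reg = 0x1619C9
clock 12: out=1, reg = 0x0B0CE4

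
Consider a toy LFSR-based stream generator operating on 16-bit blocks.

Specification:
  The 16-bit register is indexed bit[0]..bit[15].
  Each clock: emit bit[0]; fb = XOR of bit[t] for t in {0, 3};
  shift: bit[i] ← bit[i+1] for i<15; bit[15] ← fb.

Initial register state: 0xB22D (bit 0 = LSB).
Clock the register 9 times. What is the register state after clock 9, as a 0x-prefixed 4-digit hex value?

0x3459

reg_0 = 0xB22D
clock 1: out=1, reg = 0x5916
clock 2: out=0, reg = 0x2C8B
clock 3: out=1, reg = 0x1645
clock 4: out=1, reg = 0x8B22
clock 5: out=0, reg = 0x4591
clock 6: out=1, reg = 0xA2C8
clock 7: out=0, reg = 0xD164
clock 8: out=0, reg = 0x68B2
clock 9: out=0, reg = 0x3459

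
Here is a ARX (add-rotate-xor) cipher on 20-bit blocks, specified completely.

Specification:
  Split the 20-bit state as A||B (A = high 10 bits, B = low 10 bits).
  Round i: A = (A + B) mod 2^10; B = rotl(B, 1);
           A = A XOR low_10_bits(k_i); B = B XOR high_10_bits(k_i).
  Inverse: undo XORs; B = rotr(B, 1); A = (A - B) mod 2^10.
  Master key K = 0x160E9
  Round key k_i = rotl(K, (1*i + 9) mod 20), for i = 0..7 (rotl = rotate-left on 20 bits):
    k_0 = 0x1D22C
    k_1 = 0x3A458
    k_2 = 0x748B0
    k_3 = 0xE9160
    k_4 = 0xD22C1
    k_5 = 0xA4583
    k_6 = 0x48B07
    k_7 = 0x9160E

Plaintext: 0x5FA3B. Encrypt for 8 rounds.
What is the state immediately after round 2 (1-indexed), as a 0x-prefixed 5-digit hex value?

0x700EF

s_0 = plaintext = 0x5FA3B
s_1 = Round(s_0, k_0) = 0x65403
s_2 = Round(s_1, k_1) = 0x700EF
s_3 = Round(s_2, k_2) = 0x87C0C
s_4 = Round(s_3, k_3) = 0xD2FBC
s_5 = Round(s_4, k_4) = 0x71831
s_6 = Round(s_5, k_5) = 0x1D2F3
s_7 = Round(s_6, k_6) = 0x180C5
s_8 = Round(s_7, k_7) = 0xCAFCF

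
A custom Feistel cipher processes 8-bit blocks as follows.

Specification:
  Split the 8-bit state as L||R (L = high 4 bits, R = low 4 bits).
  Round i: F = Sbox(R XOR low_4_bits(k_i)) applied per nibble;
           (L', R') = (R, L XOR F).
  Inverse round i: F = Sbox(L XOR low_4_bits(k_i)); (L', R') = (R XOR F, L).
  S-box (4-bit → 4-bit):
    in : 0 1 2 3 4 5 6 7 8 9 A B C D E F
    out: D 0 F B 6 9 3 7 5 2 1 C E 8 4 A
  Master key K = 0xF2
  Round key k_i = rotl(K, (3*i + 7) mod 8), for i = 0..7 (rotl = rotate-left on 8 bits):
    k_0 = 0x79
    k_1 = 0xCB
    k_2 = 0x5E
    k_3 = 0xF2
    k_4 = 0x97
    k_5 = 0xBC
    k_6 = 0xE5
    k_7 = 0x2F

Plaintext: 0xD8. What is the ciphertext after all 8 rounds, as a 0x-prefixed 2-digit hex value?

0x13

s_0 = plaintext = 0xD8
s_1 = Round(s_0, k_0) = 0x8D
s_2 = Round(s_1, k_1) = 0xDB
s_3 = Round(s_2, k_2) = 0xB4
s_4 = Round(s_3, k_3) = 0x48
s_5 = Round(s_4, k_4) = 0x8E
s_6 = Round(s_5, k_5) = 0xE7
s_7 = Round(s_6, k_6) = 0x71
s_8 = Round(s_7, k_7) = 0x13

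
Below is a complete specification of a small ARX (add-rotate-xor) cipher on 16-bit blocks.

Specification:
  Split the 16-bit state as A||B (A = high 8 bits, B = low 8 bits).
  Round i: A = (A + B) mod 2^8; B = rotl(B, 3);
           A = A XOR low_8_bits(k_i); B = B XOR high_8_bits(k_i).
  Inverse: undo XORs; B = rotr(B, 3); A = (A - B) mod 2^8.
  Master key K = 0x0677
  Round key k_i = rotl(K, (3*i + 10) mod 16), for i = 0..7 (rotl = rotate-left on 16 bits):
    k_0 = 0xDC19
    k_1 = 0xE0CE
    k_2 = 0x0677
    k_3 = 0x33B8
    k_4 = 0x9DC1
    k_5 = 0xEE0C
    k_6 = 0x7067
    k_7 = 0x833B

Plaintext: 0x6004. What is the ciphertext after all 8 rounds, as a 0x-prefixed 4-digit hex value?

s_0 = plaintext = 0x6004
s_1 = Round(s_0, k_0) = 0x7DFC
s_2 = Round(s_1, k_1) = 0xB707
s_3 = Round(s_2, k_2) = 0xC93E
s_4 = Round(s_3, k_3) = 0xBFC2
s_5 = Round(s_4, k_4) = 0x408B
s_6 = Round(s_5, k_5) = 0xC7B2
s_7 = Round(s_6, k_6) = 0x1EE5
s_8 = Round(s_7, k_7) = 0x38AC

0x38AC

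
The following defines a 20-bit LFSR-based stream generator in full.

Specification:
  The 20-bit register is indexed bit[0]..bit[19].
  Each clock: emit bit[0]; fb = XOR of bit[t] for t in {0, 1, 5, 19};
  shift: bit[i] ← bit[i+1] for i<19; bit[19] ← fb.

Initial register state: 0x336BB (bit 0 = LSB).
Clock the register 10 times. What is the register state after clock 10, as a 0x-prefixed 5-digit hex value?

reg_0 = 0x336BB
clock 1: out=1, reg = 0x99B5D
clock 2: out=1, reg = 0x4CDAE
clock 3: out=0, reg = 0x266D7
clock 4: out=1, reg = 0x1336B
clock 5: out=1, reg = 0x899B5
clock 6: out=1, reg = 0xC4CDA
clock 7: out=0, reg = 0x6266D
clock 8: out=1, reg = 0x31336
clock 9: out=0, reg = 0x1899B
clock 10: out=1, reg = 0x0C4CD

0x0C4CD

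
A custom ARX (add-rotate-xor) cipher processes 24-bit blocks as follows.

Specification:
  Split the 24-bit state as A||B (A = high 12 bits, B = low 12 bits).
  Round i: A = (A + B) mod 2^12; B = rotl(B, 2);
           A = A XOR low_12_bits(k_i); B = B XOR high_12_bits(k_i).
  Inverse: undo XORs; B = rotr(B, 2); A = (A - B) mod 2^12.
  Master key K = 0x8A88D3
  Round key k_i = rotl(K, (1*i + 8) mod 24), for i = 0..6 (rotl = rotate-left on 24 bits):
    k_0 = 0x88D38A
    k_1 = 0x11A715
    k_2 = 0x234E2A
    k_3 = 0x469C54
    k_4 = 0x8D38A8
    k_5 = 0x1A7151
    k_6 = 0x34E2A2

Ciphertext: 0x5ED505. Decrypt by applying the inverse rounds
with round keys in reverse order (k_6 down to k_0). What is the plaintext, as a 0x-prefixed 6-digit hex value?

0x50C8D5

s_0 = ciphertext = 0x5ED505
s_1 = InvRound(s_0, k_6) = 0x9BDD92
s_2 = InvRound(s_1, k_5) = 0x1DF70D
s_3 = InvRound(s_2, k_4) = 0xD80BF7
s_4 = InvRound(s_3, k_3) = 0x5EDBE7
s_5 = InvRound(s_4, k_2) = 0xD53E74
s_6 = InvRound(s_5, k_1) = 0xE6BBDB
s_7 = InvRound(s_6, k_0) = 0x50C8D5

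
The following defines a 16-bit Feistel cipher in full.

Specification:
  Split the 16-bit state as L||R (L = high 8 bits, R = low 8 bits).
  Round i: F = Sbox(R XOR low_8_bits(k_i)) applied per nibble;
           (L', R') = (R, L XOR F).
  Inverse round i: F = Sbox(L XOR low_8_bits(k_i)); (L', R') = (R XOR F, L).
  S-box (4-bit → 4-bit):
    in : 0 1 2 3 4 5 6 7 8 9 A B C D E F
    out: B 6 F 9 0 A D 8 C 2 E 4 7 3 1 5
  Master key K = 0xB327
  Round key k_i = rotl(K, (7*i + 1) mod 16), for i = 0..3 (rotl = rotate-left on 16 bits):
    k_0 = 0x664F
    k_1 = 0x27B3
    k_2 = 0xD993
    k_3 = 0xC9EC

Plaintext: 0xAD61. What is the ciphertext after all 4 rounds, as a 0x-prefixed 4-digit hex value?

s_0 = plaintext = 0xAD61
s_1 = Round(s_0, k_0) = 0x615C
s_2 = Round(s_1, k_1) = 0x5C74
s_3 = Round(s_2, k_2) = 0x7444
s_4 = Round(s_3, k_3) = 0x4498

0x4498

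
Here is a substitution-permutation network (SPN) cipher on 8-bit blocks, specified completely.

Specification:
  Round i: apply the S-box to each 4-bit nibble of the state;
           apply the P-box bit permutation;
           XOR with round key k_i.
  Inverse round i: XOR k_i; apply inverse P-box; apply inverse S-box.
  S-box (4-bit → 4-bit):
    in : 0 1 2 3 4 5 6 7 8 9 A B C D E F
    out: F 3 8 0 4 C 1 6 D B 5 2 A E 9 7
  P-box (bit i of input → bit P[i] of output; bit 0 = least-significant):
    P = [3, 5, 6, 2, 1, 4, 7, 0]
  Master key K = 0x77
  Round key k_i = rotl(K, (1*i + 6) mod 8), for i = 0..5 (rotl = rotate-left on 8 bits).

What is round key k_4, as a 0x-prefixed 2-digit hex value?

K = 0x77
k_0 = rotl(K, (1*0+6) mod 8) = rotl(K, 6) = 0xDD
k_1 = rotl(K, (1*1+6) mod 8) = rotl(K, 7) = 0xBB
k_2 = rotl(K, (1*2+6) mod 8) = rotl(K, 0) = 0x77
k_3 = rotl(K, (1*3+6) mod 8) = rotl(K, 1) = 0xEE
k_4 = rotl(K, (1*4+6) mod 8) = rotl(K, 2) = 0xDD

0xDD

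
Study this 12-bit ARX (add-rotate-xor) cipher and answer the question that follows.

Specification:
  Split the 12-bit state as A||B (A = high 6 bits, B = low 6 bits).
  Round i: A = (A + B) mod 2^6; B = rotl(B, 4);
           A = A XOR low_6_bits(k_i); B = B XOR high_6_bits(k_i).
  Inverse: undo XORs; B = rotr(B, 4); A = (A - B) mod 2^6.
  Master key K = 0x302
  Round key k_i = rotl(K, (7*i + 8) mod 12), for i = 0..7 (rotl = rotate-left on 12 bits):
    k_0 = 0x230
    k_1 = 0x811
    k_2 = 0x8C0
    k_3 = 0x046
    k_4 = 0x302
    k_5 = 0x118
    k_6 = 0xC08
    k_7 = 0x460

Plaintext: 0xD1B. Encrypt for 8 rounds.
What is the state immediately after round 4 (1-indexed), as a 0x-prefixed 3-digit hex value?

s_0 = plaintext = 0xD1B
s_1 = Round(s_0, k_0) = 0xFFE
s_2 = Round(s_1, k_1) = 0xB0F
s_3 = Round(s_2, k_2) = 0xED0
s_4 = Round(s_3, k_3) = 0x345
s_5 = Round(s_4, k_4) = 0x41D
s_6 = Round(s_5, k_5) = 0xD53
s_7 = Round(s_6, k_6) = 0x004
s_8 = Round(s_7, k_7) = 0x910

0x345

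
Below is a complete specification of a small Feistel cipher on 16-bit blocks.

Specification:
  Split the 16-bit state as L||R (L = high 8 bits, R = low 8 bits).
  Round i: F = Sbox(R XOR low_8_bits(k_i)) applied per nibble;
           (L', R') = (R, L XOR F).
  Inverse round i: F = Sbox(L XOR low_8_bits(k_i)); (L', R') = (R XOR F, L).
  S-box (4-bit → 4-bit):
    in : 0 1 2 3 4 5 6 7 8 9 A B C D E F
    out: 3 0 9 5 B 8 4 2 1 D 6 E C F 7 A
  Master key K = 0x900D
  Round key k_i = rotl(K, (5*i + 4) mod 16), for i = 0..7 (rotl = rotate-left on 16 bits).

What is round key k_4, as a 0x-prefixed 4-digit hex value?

K = 0x900D
k_0 = rotl(K, (5*0+4) mod 16) = rotl(K, 4) = 0x00D9
k_1 = rotl(K, (5*1+4) mod 16) = rotl(K, 9) = 0x1B20
k_2 = rotl(K, (5*2+4) mod 16) = rotl(K, 14) = 0x6403
k_3 = rotl(K, (5*3+4) mod 16) = rotl(K, 3) = 0x806C
k_4 = rotl(K, (5*4+4) mod 16) = rotl(K, 8) = 0x0D90

0x0D90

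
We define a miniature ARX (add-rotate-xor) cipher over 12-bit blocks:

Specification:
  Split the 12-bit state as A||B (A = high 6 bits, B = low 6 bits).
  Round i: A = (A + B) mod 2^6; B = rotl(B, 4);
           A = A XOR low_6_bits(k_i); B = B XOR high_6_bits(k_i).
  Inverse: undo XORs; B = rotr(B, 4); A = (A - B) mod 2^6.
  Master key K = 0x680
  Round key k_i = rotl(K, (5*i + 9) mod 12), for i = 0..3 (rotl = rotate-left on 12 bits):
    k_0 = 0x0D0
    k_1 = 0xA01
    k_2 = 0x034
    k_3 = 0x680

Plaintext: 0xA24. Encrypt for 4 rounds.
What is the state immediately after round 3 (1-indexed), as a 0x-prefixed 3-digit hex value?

s_0 = plaintext = 0xA24
s_1 = Round(s_0, k_0) = 0x70A
s_2 = Round(s_1, k_1) = 0x9CA
s_3 = Round(s_2, k_2) = 0x162
s_4 = Round(s_3, k_3) = 0x9F2

0x162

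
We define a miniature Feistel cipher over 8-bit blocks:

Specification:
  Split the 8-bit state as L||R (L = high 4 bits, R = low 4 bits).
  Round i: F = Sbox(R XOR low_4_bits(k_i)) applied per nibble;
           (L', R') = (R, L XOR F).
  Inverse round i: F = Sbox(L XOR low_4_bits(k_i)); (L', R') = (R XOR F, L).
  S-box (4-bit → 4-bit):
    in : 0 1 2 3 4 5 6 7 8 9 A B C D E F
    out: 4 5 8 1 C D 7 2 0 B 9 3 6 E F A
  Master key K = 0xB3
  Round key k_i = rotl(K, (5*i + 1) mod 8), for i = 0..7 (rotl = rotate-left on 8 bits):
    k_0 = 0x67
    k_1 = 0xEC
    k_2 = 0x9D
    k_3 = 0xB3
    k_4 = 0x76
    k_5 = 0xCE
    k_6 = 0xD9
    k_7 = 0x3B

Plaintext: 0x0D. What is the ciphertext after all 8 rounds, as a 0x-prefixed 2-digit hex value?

0xBC

s_0 = plaintext = 0x0D
s_1 = Round(s_0, k_0) = 0xD9
s_2 = Round(s_1, k_1) = 0x90
s_3 = Round(s_2, k_2) = 0x07
s_4 = Round(s_3, k_3) = 0x7C
s_5 = Round(s_4, k_4) = 0xCE
s_6 = Round(s_5, k_5) = 0xE8
s_7 = Round(s_6, k_6) = 0x8B
s_8 = Round(s_7, k_7) = 0xBC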